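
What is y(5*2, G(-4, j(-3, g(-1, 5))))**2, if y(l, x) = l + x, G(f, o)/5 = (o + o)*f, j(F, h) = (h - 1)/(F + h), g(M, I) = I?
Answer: 4900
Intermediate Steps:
j(F, h) = (-1 + h)/(F + h)
G(f, o) = 10*f*o (G(f, o) = 5*((o + o)*f) = 5*((2*o)*f) = 5*(2*f*o) = 10*f*o)
y(5*2, G(-4, j(-3, g(-1, 5))))**2 = (5*2 + 10*(-4)*((-1 + 5)/(-3 + 5)))**2 = (10 + 10*(-4)*(4/2))**2 = (10 + 10*(-4)*((1/2)*4))**2 = (10 + 10*(-4)*2)**2 = (10 - 80)**2 = (-70)**2 = 4900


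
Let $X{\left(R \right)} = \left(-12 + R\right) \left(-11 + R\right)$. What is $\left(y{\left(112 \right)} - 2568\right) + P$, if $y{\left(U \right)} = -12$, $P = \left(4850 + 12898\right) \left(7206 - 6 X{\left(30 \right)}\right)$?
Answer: $91470612$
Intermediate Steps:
$P = 91473192$ ($P = \left(4850 + 12898\right) \left(7206 - 6 \left(132 + 30^{2} - 690\right)\right) = 17748 \left(7206 - 6 \left(132 + 900 - 690\right)\right) = 17748 \left(7206 - 2052\right) = 17748 \cdot 5154 = 91473192$)
$\left(y{\left(112 \right)} - 2568\right) + P = \left(-12 - 2568\right) + 91473192 = -2580 + 91473192 = 91470612$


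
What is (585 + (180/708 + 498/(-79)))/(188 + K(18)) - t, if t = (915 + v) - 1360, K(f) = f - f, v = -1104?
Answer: 340009405/219067 ≈ 1552.1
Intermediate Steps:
K(f) = 0
t = -1549 (t = (915 - 1104) - 1360 = -189 - 1360 = -1549)
(585 + (180/708 + 498/(-79)))/(188 + K(18)) - t = (585 + (180/708 + 498/(-79)))/(188 + 0) - 1*(-1549) = (585 + (180*(1/708) + 498*(-1/79)))/188 + 1549 = (585 + (15/59 - 498/79))*(1/188) + 1549 = (585 - 28197/4661)*(1/188) + 1549 = (2698488/4661)*(1/188) + 1549 = 674622/219067 + 1549 = 340009405/219067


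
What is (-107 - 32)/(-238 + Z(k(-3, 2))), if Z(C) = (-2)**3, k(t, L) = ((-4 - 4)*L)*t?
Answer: 139/246 ≈ 0.56504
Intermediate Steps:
k(t, L) = -8*L*t (k(t, L) = (-8*L)*t = -8*L*t)
Z(C) = -8
(-107 - 32)/(-238 + Z(k(-3, 2))) = (-107 - 32)/(-238 - 8) = -139/(-246) = -139*(-1/246) = 139/246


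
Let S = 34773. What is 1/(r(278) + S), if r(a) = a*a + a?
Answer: 1/112335 ≈ 8.9019e-6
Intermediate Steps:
r(a) = a + a**2 (r(a) = a**2 + a = a + a**2)
1/(r(278) + S) = 1/(278*(1 + 278) + 34773) = 1/(278*279 + 34773) = 1/(77562 + 34773) = 1/112335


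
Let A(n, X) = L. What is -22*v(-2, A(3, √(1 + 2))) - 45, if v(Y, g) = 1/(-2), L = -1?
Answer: -34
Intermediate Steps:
A(n, X) = -1
v(Y, g) = -½
-22*v(-2, A(3, √(1 + 2))) - 45 = -22*(-½) - 45 = 11 - 45 = -34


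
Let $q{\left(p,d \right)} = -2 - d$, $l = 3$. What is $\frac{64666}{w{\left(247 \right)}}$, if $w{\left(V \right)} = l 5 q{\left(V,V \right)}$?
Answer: $- \frac{64666}{3735} \approx -17.314$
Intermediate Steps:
$w{\left(V \right)} = -30 - 15 V$ ($w{\left(V \right)} = 3 \cdot 5 \left(-2 - V\right) = 15 \left(-2 - V\right) = -30 - 15 V$)
$\frac{64666}{w{\left(247 \right)}} = \frac{64666}{-30 - 3705} = \frac{64666}{-3735} = 64666 \left(- \frac{1}{3735}\right) = - \frac{64666}{3735}$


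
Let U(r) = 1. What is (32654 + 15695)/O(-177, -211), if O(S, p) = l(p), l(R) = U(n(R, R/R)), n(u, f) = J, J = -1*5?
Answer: 48349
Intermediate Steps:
J = -5
n(u, f) = -5
l(R) = 1
O(S, p) = 1
(32654 + 15695)/O(-177, -211) = (32654 + 15695)/1 = 48349*1 = 48349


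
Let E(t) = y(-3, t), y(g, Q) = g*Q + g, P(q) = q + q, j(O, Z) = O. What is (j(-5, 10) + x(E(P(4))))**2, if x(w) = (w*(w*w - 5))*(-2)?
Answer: 1528106281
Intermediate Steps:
P(q) = 2*q
y(g, Q) = g + Q*g (y(g, Q) = Q*g + g = g + Q*g)
E(t) = -3 - 3*t (E(t) = -3*(1 + t) = -3 - 3*t)
x(w) = -2*w*(-5 + w**2) (x(w) = (w*(w**2 - 5))*(-2) = (w*(-5 + w**2))*(-2) = -2*w*(-5 + w**2))
(j(-5, 10) + x(E(P(4))))**2 = (-5 + 2*(-3 - 6*4)*(5 - (-3 - 6*4)**2))**2 = (-5 + 2*(-3 - 3*8)*(5 - (-3 - 3*8)**2))**2 = (-5 + 2*(-3 - 24)*(5 - (-3 - 24)**2))**2 = (-5 + 2*(-27)*(5 - 1*(-27)**2))**2 = (-5 + 2*(-27)*(5 - 1*729))**2 = (-5 + 2*(-27)*(5 - 729))**2 = (-5 + 2*(-27)*(-724))**2 = (-5 + 39096)**2 = 39091**2 = 1528106281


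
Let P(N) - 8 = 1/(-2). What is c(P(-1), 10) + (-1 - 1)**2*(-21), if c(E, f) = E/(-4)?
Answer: -687/8 ≈ -85.875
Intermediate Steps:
P(N) = 15/2 (P(N) = 8 + 1/(-2) = 8 - 1/2 = 15/2)
c(E, f) = -E/4 (c(E, f) = E*(-1/4) = -E/4)
c(P(-1), 10) + (-1 - 1)**2*(-21) = -1/4*15/2 + (-1 - 1)**2*(-21) = -15/8 + (-2)**2*(-21) = -15/8 + 4*(-21) = -15/8 - 84 = -687/8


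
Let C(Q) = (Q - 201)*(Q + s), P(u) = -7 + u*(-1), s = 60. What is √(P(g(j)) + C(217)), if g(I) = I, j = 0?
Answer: 5*√177 ≈ 66.521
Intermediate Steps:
P(u) = -7 - u
C(Q) = (-201 + Q)*(60 + Q) (C(Q) = (Q - 201)*(Q + 60) = (-201 + Q)*(60 + Q))
√(P(g(j)) + C(217)) = √((-7 - 1*0) + (-12060 + 217² - 141*217)) = √((-7 + 0) + (-12060 + 47089 - 30597)) = √(-7 + 4432) = √4425 = 5*√177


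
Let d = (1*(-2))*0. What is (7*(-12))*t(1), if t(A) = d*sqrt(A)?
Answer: 0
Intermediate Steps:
d = 0 (d = -2*0 = 0)
t(A) = 0 (t(A) = 0*sqrt(A) = 0)
(7*(-12))*t(1) = (7*(-12))*0 = -84*0 = 0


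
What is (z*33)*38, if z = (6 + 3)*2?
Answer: 22572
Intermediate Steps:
z = 18 (z = 9*2 = 18)
(z*33)*38 = (18*33)*38 = 594*38 = 22572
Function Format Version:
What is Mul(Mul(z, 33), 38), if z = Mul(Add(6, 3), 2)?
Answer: 22572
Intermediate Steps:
z = 18 (z = Mul(9, 2) = 18)
Mul(Mul(z, 33), 38) = Mul(Mul(18, 33), 38) = Mul(594, 38) = 22572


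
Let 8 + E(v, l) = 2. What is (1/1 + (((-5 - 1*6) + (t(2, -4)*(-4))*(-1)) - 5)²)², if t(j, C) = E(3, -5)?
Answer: 2563201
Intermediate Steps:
E(v, l) = -6 (E(v, l) = -8 + 2 = -6)
t(j, C) = -6
(1/1 + (((-5 - 1*6) + (t(2, -4)*(-4))*(-1)) - 5)²)² = (1/1 + (((-5 - 1*6) - 6*(-4)*(-1)) - 5)²)² = (1 + (((-5 - 6) + 24*(-1)) - 5)²)² = (1 + ((-11 - 24) - 5)²)² = (1 + (-35 - 5)²)² = (1 + (-40)²)² = (1 + 1600)² = 1601² = 2563201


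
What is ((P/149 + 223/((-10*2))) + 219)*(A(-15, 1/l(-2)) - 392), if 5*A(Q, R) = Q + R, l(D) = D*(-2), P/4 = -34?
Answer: -4871100027/59600 ≈ -81730.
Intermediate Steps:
P = -136 (P = 4*(-34) = -136)
l(D) = -2*D
A(Q, R) = Q/5 + R/5 (A(Q, R) = (Q + R)/5 = Q/5 + R/5)
((P/149 + 223/((-10*2))) + 219)*(A(-15, 1/l(-2)) - 392) = ((-136/149 + 223/((-10*2))) + 219)*(((⅕)*(-15) + 1/(5*((-2*(-2))))) - 392) = ((-136*1/149 + 223/(-20)) + 219)*((-3 + (⅕)/4) - 392) = ((-136/149 + 223*(-1/20)) + 219)*((-3 + (⅕)*(¼)) - 392) = ((-136/149 - 223/20) + 219)*((-3 + 1/20) - 392) = (-35947/2980 + 219)*(-59/20 - 392) = (616673/2980)*(-7899/20) = -4871100027/59600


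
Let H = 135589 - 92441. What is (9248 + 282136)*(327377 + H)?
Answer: 107965056600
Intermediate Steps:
H = 43148
(9248 + 282136)*(327377 + H) = (9248 + 282136)*(327377 + 43148) = 291384*370525 = 107965056600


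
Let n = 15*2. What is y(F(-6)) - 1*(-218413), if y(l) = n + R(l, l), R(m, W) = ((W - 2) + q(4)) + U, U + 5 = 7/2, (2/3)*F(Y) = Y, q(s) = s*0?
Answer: 436861/2 ≈ 2.1843e+5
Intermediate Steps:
q(s) = 0
F(Y) = 3*Y/2
U = -3/2 (U = -5 + 7/2 = -3/2 ≈ -1.5000)
R(m, W) = -7/2 + W (R(m, W) = ((W - 2) + 0) - 3/2 = ((-2 + W) + 0) - 3/2 = (-2 + W) - 3/2 = -7/2 + W)
n = 30
y(l) = 53/2 + l (y(l) = 30 + (-7/2 + l) = 53/2 + l)
y(F(-6)) - 1*(-218413) = (53/2 + (3/2)*(-6)) - 1*(-218413) = (53/2 - 9) + 218413 = 35/2 + 218413 = 436861/2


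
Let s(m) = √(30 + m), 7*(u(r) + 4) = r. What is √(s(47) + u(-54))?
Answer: √(-574 + 49*√77)/7 ≈ 1.7144*I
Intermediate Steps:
u(r) = -4 + r/7
√(s(47) + u(-54)) = √(√(30 + 47) + (-4 + (⅐)*(-54))) = √(√77 + (-4 - 54/7)) = √(√77 - 82/7) = √(-82/7 + √77)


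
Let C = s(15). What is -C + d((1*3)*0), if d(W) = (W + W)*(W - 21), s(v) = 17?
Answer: -17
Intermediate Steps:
d(W) = 2*W*(-21 + W) (d(W) = (2*W)*(-21 + W) = 2*W*(-21 + W))
C = 17
-C + d((1*3)*0) = -1*17 + 2*((1*3)*0)*(-21 + (1*3)*0) = -17 + 2*(3*0)*(-21 + 3*0) = -17 + 2*0*(-21 + 0) = -17 + 2*0*(-21) = -17 + 0 = -17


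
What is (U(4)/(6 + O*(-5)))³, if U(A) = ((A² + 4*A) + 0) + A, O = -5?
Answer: 46656/29791 ≈ 1.5661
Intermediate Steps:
U(A) = A² + 5*A (U(A) = (A² + 4*A) + A = A² + 5*A)
(U(4)/(6 + O*(-5)))³ = ((4*(5 + 4))/(6 - 5*(-5)))³ = ((4*9)/(6 + 25))³ = (36/31)³ = 46656/29791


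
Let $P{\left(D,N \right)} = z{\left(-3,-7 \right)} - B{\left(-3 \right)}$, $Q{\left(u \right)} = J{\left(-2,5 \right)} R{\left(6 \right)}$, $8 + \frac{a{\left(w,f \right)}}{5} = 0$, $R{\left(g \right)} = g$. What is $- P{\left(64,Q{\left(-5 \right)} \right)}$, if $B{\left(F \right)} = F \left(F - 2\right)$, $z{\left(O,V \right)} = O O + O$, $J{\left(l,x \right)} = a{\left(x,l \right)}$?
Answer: $9$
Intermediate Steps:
$a{\left(w,f \right)} = -40$ ($a{\left(w,f \right)} = -40 + 5 \cdot 0 = -40 + 0 = -40$)
$J{\left(l,x \right)} = -40$
$z{\left(O,V \right)} = O + O^{2}$ ($z{\left(O,V \right)} = O^{2} + O = O + O^{2}$)
$B{\left(F \right)} = F \left(-2 + F\right)$
$Q{\left(u \right)} = -240$ ($Q{\left(u \right)} = \left(-40\right) 6 = -240$)
$P{\left(D,N \right)} = -9$ ($P{\left(D,N \right)} = - 3 \left(1 - 3\right) - - 3 \left(-2 - 3\right) = \left(-3\right) \left(-2\right) - \left(-3\right) \left(-5\right) = 6 - 15 = -9$)
$- P{\left(64,Q{\left(-5 \right)} \right)} = \left(-1\right) \left(-9\right) = 9$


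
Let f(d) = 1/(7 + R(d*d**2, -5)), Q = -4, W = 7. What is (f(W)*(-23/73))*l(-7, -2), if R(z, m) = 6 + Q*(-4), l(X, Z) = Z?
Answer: 46/2117 ≈ 0.021729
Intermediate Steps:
R(z, m) = 22 (R(z, m) = 6 - 4*(-4) = 6 + 16 = 22)
f(d) = 1/29 (f(d) = 1/(7 + 22) = 1/29)
(f(W)*(-23/73))*l(-7, -2) = ((-23/73)/29)*(-2) = ((-23*1/73)/29)*(-2) = ((1/29)*(-23/73))*(-2) = -23/2117*(-2) = 46/2117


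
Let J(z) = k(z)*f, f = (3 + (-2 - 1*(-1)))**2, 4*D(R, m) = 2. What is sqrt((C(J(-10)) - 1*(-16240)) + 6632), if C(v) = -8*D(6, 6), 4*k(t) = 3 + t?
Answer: 2*sqrt(5717) ≈ 151.22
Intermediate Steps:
D(R, m) = 1/2 (D(R, m) = (1/4)*2 = 1/2)
k(t) = 3/4 + t/4 (k(t) = (3 + t)/4 = 3/4 + t/4)
f = 4 (f = (3 + (-2 + 1))**2 = (3 - 1)**2 = 2**2 = 4)
J(z) = 3 + z (J(z) = (3/4 + z/4)*4 = 3 + z)
C(v) = -4 (C(v) = -8*1/2 = -4)
sqrt((C(J(-10)) - 1*(-16240)) + 6632) = sqrt((-4 - 1*(-16240)) + 6632) = sqrt((-4 + 16240) + 6632) = sqrt(16236 + 6632) = sqrt(22868) = 2*sqrt(5717)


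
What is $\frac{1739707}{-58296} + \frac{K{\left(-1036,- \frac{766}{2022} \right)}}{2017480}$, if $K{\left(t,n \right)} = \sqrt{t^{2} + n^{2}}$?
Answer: $- \frac{1739707}{58296} + \frac{\sqrt{1097038527505}}{2039672280} \approx -29.842$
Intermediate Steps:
$K{\left(t,n \right)} = \sqrt{n^{2} + t^{2}}$
$\frac{1739707}{-58296} + \frac{K{\left(-1036,- \frac{766}{2022} \right)}}{2017480} = \frac{1739707}{-58296} + \frac{\sqrt{\left(- \frac{766}{2022}\right)^{2} + \left(-1036\right)^{2}}}{2017480} = 1739707 \left(- \frac{1}{58296}\right) + \sqrt{\left(\left(-766\right) \frac{1}{2022}\right)^{2} + 1073296} \cdot \frac{1}{2017480} = - \frac{1739707}{58296} + \sqrt{\left(- \frac{383}{1011}\right)^{2} + 1073296} \cdot \frac{1}{2017480} = - \frac{1739707}{58296} + \sqrt{\frac{146689}{1022121} + 1073296} \cdot \frac{1}{2017480} = - \frac{1739707}{58296} + \sqrt{\frac{1097038527505}{1022121}} \cdot \frac{1}{2017480} = - \frac{1739707}{58296} + \frac{\sqrt{1097038527505}}{1011} \cdot \frac{1}{2017480} = - \frac{1739707}{58296} + \frac{\sqrt{1097038527505}}{2039672280}$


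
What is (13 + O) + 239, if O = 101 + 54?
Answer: 407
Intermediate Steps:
O = 155
(13 + O) + 239 = (13 + 155) + 239 = 168 + 239 = 407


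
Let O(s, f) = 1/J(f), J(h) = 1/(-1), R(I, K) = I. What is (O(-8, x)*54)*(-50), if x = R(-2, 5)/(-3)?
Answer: 2700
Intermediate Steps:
J(h) = -1
x = ⅔ (x = -2/(-3) = -2*(-⅓) = ⅔ ≈ 0.66667)
O(s, f) = -1 (O(s, f) = 1/(-1) = -1)
(O(-8, x)*54)*(-50) = -1*54*(-50) = -54*(-50) = 2700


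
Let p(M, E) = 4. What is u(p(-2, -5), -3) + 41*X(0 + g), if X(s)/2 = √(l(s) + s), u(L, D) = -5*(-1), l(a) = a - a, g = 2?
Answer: 5 + 82*√2 ≈ 120.97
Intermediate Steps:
l(a) = 0
u(L, D) = 5
X(s) = 2*√s (X(s) = 2*√(0 + s) = 2*√s)
u(p(-2, -5), -3) + 41*X(0 + g) = 5 + 41*(2*√(0 + 2)) = 5 + 41*(2*√2) = 5 + 82*√2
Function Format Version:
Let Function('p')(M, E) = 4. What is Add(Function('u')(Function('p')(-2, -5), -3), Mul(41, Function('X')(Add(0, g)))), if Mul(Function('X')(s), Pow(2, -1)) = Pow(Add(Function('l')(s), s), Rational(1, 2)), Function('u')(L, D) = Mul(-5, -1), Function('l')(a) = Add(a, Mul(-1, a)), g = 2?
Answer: Add(5, Mul(82, Pow(2, Rational(1, 2)))) ≈ 120.97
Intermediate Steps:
Function('l')(a) = 0
Function('u')(L, D) = 5
Function('X')(s) = Mul(2, Pow(s, Rational(1, 2))) (Function('X')(s) = Mul(2, Pow(Add(0, s), Rational(1, 2))) = Mul(2, Pow(s, Rational(1, 2))))
Add(Function('u')(Function('p')(-2, -5), -3), Mul(41, Function('X')(Add(0, g)))) = Add(5, Mul(41, Mul(2, Pow(Add(0, 2), Rational(1, 2))))) = Add(5, Mul(41, Mul(2, Pow(2, Rational(1, 2))))) = Add(5, Mul(82, Pow(2, Rational(1, 2))))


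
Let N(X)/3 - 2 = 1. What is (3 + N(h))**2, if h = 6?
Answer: 144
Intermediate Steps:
N(X) = 9 (N(X) = 6 + 3*1 = 6 + 3 = 9)
(3 + N(h))**2 = (3 + 9)**2 = 12**2 = 144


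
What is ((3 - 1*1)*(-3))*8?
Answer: -48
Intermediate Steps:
((3 - 1*1)*(-3))*8 = ((3 - 1)*(-3))*8 = (2*(-3))*8 = -6*8 = -48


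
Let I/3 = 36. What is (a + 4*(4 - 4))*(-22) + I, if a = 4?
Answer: 20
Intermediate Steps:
I = 108 (I = 3*36 = 108)
(a + 4*(4 - 4))*(-22) + I = (4 + 4*(4 - 4))*(-22) + 108 = (4 + 4*0)*(-22) + 108 = (4 + 0)*(-22) + 108 = 4*(-22) + 108 = -88 + 108 = 20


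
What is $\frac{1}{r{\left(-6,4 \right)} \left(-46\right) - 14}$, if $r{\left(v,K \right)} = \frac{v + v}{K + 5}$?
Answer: $\frac{3}{142} \approx 0.021127$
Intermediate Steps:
$r{\left(v,K \right)} = \frac{2 v}{5 + K}$
$\frac{1}{r{\left(-6,4 \right)} \left(-46\right) - 14} = \frac{1}{2 \left(-6\right) \frac{1}{5 + 4} \left(-46\right) - 14} = \frac{1}{2 \left(-6\right) \frac{1}{9} \left(-46\right) - 14} = \frac{1}{\left(- \frac{4}{3}\right) \left(-46\right) - 14} = \frac{1}{\frac{184}{3} - 14} = \frac{1}{\frac{142}{3}} = \frac{3}{142}$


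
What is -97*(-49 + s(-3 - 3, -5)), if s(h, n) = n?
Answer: 5238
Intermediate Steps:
-97*(-49 + s(-3 - 3, -5)) = -97*(-49 - 5) = -97*(-54) = 5238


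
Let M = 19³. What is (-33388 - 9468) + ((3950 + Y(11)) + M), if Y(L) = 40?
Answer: -32007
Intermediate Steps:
M = 6859
(-33388 - 9468) + ((3950 + Y(11)) + M) = (-33388 - 9468) + ((3950 + 40) + 6859) = -42856 + (3990 + 6859) = -42856 + 10849 = -32007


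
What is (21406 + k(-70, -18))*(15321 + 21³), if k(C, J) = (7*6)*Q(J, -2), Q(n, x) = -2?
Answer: 524137404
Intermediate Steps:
k(C, J) = -84 (k(C, J) = (7*6)*(-2) = 42*(-2) = -84)
(21406 + k(-70, -18))*(15321 + 21³) = (21406 - 84)*(15321 + 21³) = 21322*(15321 + 9261) = 21322*24582 = 524137404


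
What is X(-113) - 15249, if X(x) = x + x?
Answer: -15475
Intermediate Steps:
X(x) = 2*x
X(-113) - 15249 = 2*(-113) - 15249 = -226 - 15249 = -15475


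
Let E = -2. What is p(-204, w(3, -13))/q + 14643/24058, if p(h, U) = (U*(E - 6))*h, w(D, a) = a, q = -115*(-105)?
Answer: -4834787/4210150 ≈ -1.1484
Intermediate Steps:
q = 12075
p(h, U) = -8*U*h (p(h, U) = (U*(-2 - 6))*h = (U*(-8))*h = (-8*U)*h = -8*U*h)
p(-204, w(3, -13))/q + 14643/24058 = -8*(-13)*(-204)/12075 + 14643/24058 = -21216*1/12075 + 14643*(1/24058) = -7072/4025 + 14643/24058 = -4834787/4210150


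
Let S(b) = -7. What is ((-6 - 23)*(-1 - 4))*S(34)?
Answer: -1015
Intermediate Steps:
((-6 - 23)*(-1 - 4))*S(34) = ((-6 - 23)*(-1 - 4))*(-7) = -29*(-5)*(-7) = 145*(-7) = -1015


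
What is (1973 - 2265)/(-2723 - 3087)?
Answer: 146/2905 ≈ 0.050258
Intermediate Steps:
(1973 - 2265)/(-2723 - 3087) = -292/(-5810) = -292*(-1/5810) = 146/2905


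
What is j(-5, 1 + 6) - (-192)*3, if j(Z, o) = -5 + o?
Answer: 578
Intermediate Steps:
j(-5, 1 + 6) - (-192)*3 = (-5 + (1 + 6)) - (-192)*3 = (-5 + 7) - 32*(-18) = 2 + 576 = 578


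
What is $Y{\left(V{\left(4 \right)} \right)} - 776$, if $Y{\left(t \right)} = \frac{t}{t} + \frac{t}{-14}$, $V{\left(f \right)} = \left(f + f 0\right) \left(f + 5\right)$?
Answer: $- \frac{5443}{7} \approx -777.57$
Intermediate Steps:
$V{\left(f \right)} = f \left(5 + f\right)$ ($V{\left(f \right)} = \left(f + 0\right) \left(5 + f\right) = f \left(5 + f\right)$)
$Y{\left(t \right)} = 1 - \frac{t}{14}$ ($Y{\left(t \right)} = 1 + t \left(- \frac{1}{14}\right) = 1 - \frac{t}{14}$)
$Y{\left(V{\left(4 \right)} \right)} - 776 = \left(1 - \frac{4 \left(5 + 4\right)}{14}\right) - 776 = \left(1 - \frac{4 \cdot 9}{14}\right) - 776 = \left(1 - \frac{18}{7}\right) - 776 = - \frac{11}{7} - 776 = - \frac{5443}{7}$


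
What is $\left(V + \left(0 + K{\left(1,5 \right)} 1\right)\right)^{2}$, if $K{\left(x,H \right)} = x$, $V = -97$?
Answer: $9216$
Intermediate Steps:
$\left(V + \left(0 + K{\left(1,5 \right)} 1\right)\right)^{2} = \left(-97 + \left(0 + 1 \cdot 1\right)\right)^{2} = \left(-97 + \left(0 + 1\right)\right)^{2} = \left(-97 + 1\right)^{2} = \left(-96\right)^{2} = 9216$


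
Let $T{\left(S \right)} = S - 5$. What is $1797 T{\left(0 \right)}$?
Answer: $-8985$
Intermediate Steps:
$T{\left(S \right)} = -5 + S$
$1797 T{\left(0 \right)} = 1797 \left(-5 + 0\right) = 1797 \left(-5\right) = -8985$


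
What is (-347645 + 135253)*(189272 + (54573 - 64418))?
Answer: -38108859384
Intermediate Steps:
(-347645 + 135253)*(189272 + (54573 - 64418)) = -212392*(189272 - 9845) = -212392*179427 = -38108859384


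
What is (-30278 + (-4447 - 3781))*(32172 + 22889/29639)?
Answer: -36718120097282/29639 ≈ -1.2388e+9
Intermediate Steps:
(-30278 + (-4447 - 3781))*(32172 + 22889/29639) = (-30278 - 8228)*(32172 + 22889*(1/29639)) = -38506*(32172 + 22889/29639) = -38506*953568797/29639 = -36718120097282/29639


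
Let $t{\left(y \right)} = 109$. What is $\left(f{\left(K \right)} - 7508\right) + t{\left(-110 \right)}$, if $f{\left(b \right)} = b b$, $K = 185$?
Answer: $26826$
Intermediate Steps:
$f{\left(b \right)} = b^{2}$
$\left(f{\left(K \right)} - 7508\right) + t{\left(-110 \right)} = \left(185^{2} - 7508\right) + 109 = \left(34225 - 7508\right) + 109 = 26717 + 109 = 26826$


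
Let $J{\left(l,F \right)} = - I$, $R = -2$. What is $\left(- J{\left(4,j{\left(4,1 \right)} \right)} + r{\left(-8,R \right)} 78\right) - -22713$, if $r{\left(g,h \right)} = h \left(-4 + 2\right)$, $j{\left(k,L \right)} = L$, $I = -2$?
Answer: $23023$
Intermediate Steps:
$r{\left(g,h \right)} = - 2 h$ ($r{\left(g,h \right)} = h \left(-2\right) = - 2 h$)
$J{\left(l,F \right)} = 2$ ($J{\left(l,F \right)} = \left(-1\right) \left(-2\right) = 2$)
$\left(- J{\left(4,j{\left(4,1 \right)} \right)} + r{\left(-8,R \right)} 78\right) - -22713 = \left(\left(-1\right) 2 + \left(-2\right) \left(-2\right) 78\right) - -22713 = \left(-2 + 4 \cdot 78\right) + 22713 = \left(-2 + 312\right) + 22713 = 310 + 22713 = 23023$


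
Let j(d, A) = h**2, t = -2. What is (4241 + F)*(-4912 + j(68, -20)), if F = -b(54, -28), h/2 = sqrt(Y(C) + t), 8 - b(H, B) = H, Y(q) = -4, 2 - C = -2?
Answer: -21160632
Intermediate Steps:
C = 4 (C = 2 - 1*(-2) = 2 + 2 = 4)
b(H, B) = 8 - H
h = 2*I*sqrt(6) (h = 2*sqrt(-4 - 2) = 2*sqrt(-6) = 2*(I*sqrt(6)) = 2*I*sqrt(6) ≈ 4.899*I)
F = 46 (F = -(8 - 1*54) = -(8 - 54) = -1*(-46) = 46)
j(d, A) = -24 (j(d, A) = (2*I*sqrt(6))**2 = -24)
(4241 + F)*(-4912 + j(68, -20)) = (4241 + 46)*(-4912 - 24) = 4287*(-4936) = -21160632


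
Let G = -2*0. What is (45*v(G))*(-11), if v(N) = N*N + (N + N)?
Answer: 0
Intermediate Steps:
G = 0
v(N) = N² + 2*N
(45*v(G))*(-11) = (45*(0*(2 + 0)))*(-11) = (45*(0*2))*(-11) = (45*0)*(-11) = 0*(-11) = 0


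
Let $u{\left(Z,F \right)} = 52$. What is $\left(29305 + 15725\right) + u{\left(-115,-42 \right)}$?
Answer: $45082$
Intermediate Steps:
$\left(29305 + 15725\right) + u{\left(-115,-42 \right)} = \left(29305 + 15725\right) + 52 = 45030 + 52 = 45082$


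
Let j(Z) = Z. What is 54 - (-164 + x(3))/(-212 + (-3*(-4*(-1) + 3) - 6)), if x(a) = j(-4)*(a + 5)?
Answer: 12710/239 ≈ 53.180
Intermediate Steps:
x(a) = -20 - 4*a (x(a) = -4*(a + 5) = -4*(5 + a) = -20 - 4*a)
54 - (-164 + x(3))/(-212 + (-3*(-4*(-1) + 3) - 6)) = 54 - (-164 + (-20 - 4*3))/(-212 + (-3*(-4*(-1) + 3) - 6)) = 54 - (-164 + (-20 - 12))/(-212 + (-3*(4 + 3) - 6)) = 54 - (-164 - 32)/(-212 + (-3*7 - 6)) = 54 - (-196)/(-212 + (-21 - 6)) = 54 - (-196)/(-212 - 27) = 54 - (-196)/(-239) = 54 - (-196)*(-1)/239 = 54 - 1*196/239 = 54 - 196/239 = 12710/239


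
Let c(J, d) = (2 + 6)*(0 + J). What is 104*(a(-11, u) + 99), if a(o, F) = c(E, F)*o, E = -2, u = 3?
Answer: 28600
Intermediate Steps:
c(J, d) = 8*J
a(o, F) = -16*o (a(o, F) = (8*(-2))*o = -16*o)
104*(a(-11, u) + 99) = 104*(-16*(-11) + 99) = 104*(176 + 99) = 104*275 = 28600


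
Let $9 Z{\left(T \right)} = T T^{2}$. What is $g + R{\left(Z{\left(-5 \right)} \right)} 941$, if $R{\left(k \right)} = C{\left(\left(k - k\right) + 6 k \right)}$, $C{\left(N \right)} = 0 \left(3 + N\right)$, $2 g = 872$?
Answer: $436$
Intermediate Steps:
$g = 436$ ($g = \frac{1}{2} \cdot 872 = 436$)
$Z{\left(T \right)} = \frac{T^{3}}{9}$ ($Z{\left(T \right)} = \frac{T T^{2}}{9} = \frac{T^{3}}{9}$)
$C{\left(N \right)} = 0$
$R{\left(k \right)} = 0$
$g + R{\left(Z{\left(-5 \right)} \right)} 941 = 436 + 0 \cdot 941 = 436 + 0 = 436$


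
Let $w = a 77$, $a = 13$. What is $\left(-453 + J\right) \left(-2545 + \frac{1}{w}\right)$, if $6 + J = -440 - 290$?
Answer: $\frac{3029029816}{1001} \approx 3.026 \cdot 10^{6}$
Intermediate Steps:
$w = 1001$ ($w = 13 \cdot 77 = 1001$)
$J = -736$ ($J = -6 - 730 = -736$)
$\left(-453 + J\right) \left(-2545 + \frac{1}{w}\right) = \left(-453 - 736\right) \left(-2545 + \frac{1}{1001}\right) = - 1189 \left(-2545 + \frac{1}{1001}\right) = \left(-1189\right) \left(- \frac{2547544}{1001}\right) = \frac{3029029816}{1001}$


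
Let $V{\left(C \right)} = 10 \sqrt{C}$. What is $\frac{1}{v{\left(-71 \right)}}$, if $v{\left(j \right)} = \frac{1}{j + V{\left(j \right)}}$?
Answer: $-71 + 10 i \sqrt{71} \approx -71.0 + 84.261 i$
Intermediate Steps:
$v{\left(j \right)} = \frac{1}{j + 10 \sqrt{j}}$
$\frac{1}{v{\left(-71 \right)}} = \frac{1}{\frac{1}{-71 + 10 \sqrt{-71}}} = \frac{1}{\frac{1}{-71 + 10 i \sqrt{71}}} = -71 + 10 i \sqrt{71}$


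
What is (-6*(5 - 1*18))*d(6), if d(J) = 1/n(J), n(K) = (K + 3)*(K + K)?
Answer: 13/18 ≈ 0.72222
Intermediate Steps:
n(K) = 2*K*(3 + K) (n(K) = (3 + K)*(2*K) = 2*K*(3 + K))
d(J) = 1/(2*J*(3 + J))
(-6*(5 - 1*18))*d(6) = (-6*(5 - 1*18))*((½)/(6*(3 + 6))) = (-6*(5 - 18))*((½)*(⅙)/9) = (-6*(-13))*((½)*(⅙)*(⅑)) = 78*(1/108) = 13/18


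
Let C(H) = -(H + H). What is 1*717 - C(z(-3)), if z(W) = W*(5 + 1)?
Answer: 681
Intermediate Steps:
z(W) = 6*W (z(W) = W*6 = 6*W)
C(H) = -2*H
1*717 - C(z(-3)) = 1*717 - (-2)*6*(-3) = 717 - (-2)*(-18) = 717 - 1*36 = 717 - 36 = 681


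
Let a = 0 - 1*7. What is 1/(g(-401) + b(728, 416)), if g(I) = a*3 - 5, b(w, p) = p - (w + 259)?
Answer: -1/597 ≈ -0.0016750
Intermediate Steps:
a = -7 (a = 0 - 7 = -7)
b(w, p) = -259 + p - w (b(w, p) = p - (259 + w) = p + (-259 - w) = -259 + p - w)
g(I) = -26 (g(I) = -7*3 - 5 = -21 - 5 = -26)
1/(g(-401) + b(728, 416)) = 1/(-26 + (-259 + 416 - 1*728)) = 1/(-26 + (-259 + 416 - 728)) = 1/(-26 - 571) = 1/(-597) = -1/597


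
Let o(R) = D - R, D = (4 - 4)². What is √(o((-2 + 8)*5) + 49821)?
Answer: √49791 ≈ 223.14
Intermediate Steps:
D = 0 (D = 0² = 0)
o(R) = -R (o(R) = 0 - R = -R)
√(o((-2 + 8)*5) + 49821) = √(-(-2 + 8)*5 + 49821) = √(-6*5 + 49821) = √(-1*30 + 49821) = √(-30 + 49821) = √49791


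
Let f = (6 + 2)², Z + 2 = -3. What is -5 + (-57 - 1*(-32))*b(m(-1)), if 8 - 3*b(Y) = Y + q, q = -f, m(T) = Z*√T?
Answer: -605 - 125*I/3 ≈ -605.0 - 41.667*I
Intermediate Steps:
Z = -5 (Z = -2 - 3 = -5)
f = 64 (f = 8² = 64)
m(T) = -5*√T
q = -64 (q = -1*64 = -64)
b(Y) = 24 - Y/3 (b(Y) = 8/3 - (Y - 64)/3 = 8/3 - (-64 + Y)/3 = 8/3 + (64/3 - Y/3) = 24 - Y/3)
-5 + (-57 - 1*(-32))*b(m(-1)) = -5 + (-57 - 1*(-32))*(24 - (-5)*√(-1)/3) = -5 + (-57 + 32)*(24 - (-5)*I/3) = -5 - 25*(24 + 5*I/3) = -5 + (-600 - 125*I/3) = -605 - 125*I/3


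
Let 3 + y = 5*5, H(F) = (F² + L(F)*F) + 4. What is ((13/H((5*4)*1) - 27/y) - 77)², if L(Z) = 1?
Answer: 133012654681/21752896 ≈ 6114.7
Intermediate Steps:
H(F) = 4 + F + F² (H(F) = (F² + 1*F) + 4 = (F² + F) + 4 = (F + F²) + 4 = 4 + F + F²)
y = 22 (y = -3 + 5*5 = -3 + 25 = 22)
((13/H((5*4)*1) - 27/y) - 77)² = ((13/(4 + (5*4)*1 + ((5*4)*1)²) - 27/22) - 77)² = ((13/(4 + 20*1 + (20*1)²) - 27*1/22) - 77)² = ((13/(4 + 20 + 20²) - 27/22) - 77)² = ((13/(4 + 20 + 400) - 27/22) - 77)² = ((13/424 - 27/22) - 77)² = (-5581/4664 - 77)² = (-364709/4664)² = 133012654681/21752896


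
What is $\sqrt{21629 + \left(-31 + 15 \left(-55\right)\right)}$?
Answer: $\sqrt{20773} \approx 144.13$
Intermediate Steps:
$\sqrt{21629 + \left(-31 + 15 \left(-55\right)\right)} = \sqrt{21629 - 856} = \sqrt{20773}$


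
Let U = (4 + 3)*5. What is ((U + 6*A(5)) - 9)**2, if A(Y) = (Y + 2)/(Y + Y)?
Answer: 22801/25 ≈ 912.04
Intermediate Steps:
U = 35 (U = 7*5 = 35)
A(Y) = (2 + Y)/(2*Y) (A(Y) = (2 + Y)/((2*Y)) = (2 + Y)*(1/(2*Y)) = (2 + Y)/(2*Y))
((U + 6*A(5)) - 9)**2 = ((35 + 6*((1/2)*(2 + 5)/5)) - 9)**2 = ((35 + 6*((1/2)*(1/5)*7)) - 9)**2 = ((35 + 6*(7/10)) - 9)**2 = ((35 + 21/5) - 9)**2 = (196/5 - 9)**2 = (151/5)**2 = 22801/25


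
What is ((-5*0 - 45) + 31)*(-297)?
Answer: 4158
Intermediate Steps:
((-5*0 - 45) + 31)*(-297) = ((0 - 45) + 31)*(-297) = (-45 + 31)*(-297) = -14*(-297) = 4158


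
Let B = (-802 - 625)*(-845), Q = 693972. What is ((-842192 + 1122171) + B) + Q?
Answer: 2179766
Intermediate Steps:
B = 1205815 (B = -1427*(-845) = 1205815)
((-842192 + 1122171) + B) + Q = ((-842192 + 1122171) + 1205815) + 693972 = (279979 + 1205815) + 693972 = 1485794 + 693972 = 2179766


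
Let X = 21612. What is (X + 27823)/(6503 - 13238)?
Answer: -9887/1347 ≈ -7.3400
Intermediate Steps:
(X + 27823)/(6503 - 13238) = (21612 + 27823)/(6503 - 13238) = 49435/(-6735) = 49435*(-1/6735) = -9887/1347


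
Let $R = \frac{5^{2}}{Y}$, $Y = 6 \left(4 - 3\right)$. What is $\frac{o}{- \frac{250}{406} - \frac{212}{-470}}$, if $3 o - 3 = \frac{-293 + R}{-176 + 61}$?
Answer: $- \frac{36284423}{3252798} \approx -11.155$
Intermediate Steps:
$Y = 6$ ($Y = 6 \cdot 1 = 6$)
$R = \frac{25}{6}$ ($R = \frac{5^{2}}{6} = 25 \cdot \frac{1}{6} = \frac{25}{6} \approx 4.1667$)
$o = \frac{3803}{2070}$ ($o = 1 + \frac{\left(-293 + \frac{25}{6}\right) \frac{1}{-176 + 61}}{3} = 1 + \frac{\left(- \frac{1733}{6}\right) \frac{1}{-115}}{3} = 1 + \frac{\left(- \frac{1733}{6}\right) \left(- \frac{1}{115}\right)}{3} = 1 + \frac{1}{3} \cdot \frac{1733}{690} = 1 + \frac{1733}{2070} = \frac{3803}{2070} \approx 1.8372$)
$\frac{o}{- \frac{250}{406} - \frac{212}{-470}} = \frac{3803}{2070 \left(- \frac{250}{406} - \frac{212}{-470}\right)} = \frac{3803}{2070 \left(\left(-250\right) \frac{1}{406} - - \frac{106}{235}\right)} = \frac{3803}{2070 \left(- \frac{125}{203} + \frac{106}{235}\right)} = \frac{3803}{2070 \left(- \frac{7857}{47705}\right)} = \frac{3803}{2070} \left(- \frac{47705}{7857}\right) = - \frac{36284423}{3252798}$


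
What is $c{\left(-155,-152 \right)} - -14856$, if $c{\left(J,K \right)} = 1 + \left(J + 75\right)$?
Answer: $14777$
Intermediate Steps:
$c{\left(J,K \right)} = 76 + J$ ($c{\left(J,K \right)} = 1 + \left(75 + J\right) = 76 + J$)
$c{\left(-155,-152 \right)} - -14856 = \left(76 - 155\right) - -14856 = -79 + 14856 = 14777$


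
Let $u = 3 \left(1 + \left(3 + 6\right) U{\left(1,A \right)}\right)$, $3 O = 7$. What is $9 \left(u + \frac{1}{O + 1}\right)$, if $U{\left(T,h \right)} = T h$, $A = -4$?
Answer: $- \frac{9423}{10} \approx -942.3$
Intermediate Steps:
$O = \frac{7}{3}$ ($O = \frac{1}{3} \cdot 7 = \frac{7}{3} \approx 2.3333$)
$u = -105$ ($u = 3 \left(1 + \left(3 + 6\right) 1 \left(-4\right)\right) = 3 \left(1 + 9 \left(-4\right)\right) = 3 \left(1 - 36\right) = 3 \left(-35\right) = -105$)
$9 \left(u + \frac{1}{O + 1}\right) = 9 \left(-105 + \frac{1}{\frac{7}{3} + 1}\right) = 9 \left(-105 + \frac{1}{\frac{10}{3}}\right) = 9 \left(-105 + \frac{3}{10}\right) = 9 \left(- \frac{1047}{10}\right) = - \frac{9423}{10}$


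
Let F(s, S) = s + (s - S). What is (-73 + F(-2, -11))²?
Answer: 4356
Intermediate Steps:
F(s, S) = -S + 2*s
(-73 + F(-2, -11))² = (-73 + (-1*(-11) + 2*(-2)))² = (-73 + (11 - 4))² = (-73 + 7)² = (-66)² = 4356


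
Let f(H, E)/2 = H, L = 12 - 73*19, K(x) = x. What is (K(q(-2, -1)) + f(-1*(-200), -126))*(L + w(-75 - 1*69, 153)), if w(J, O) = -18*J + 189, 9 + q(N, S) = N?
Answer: 546934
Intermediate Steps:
q(N, S) = -9 + N
w(J, O) = 189 - 18*J
L = -1375 (L = 12 - 1387 = -1375)
f(H, E) = 2*H
(K(q(-2, -1)) + f(-1*(-200), -126))*(L + w(-75 - 1*69, 153)) = ((-9 - 2) + 2*(-1*(-200)))*(-1375 + (189 - 18*(-75 - 1*69))) = (-11 + 2*200)*(-1375 + (189 - 18*(-75 - 69))) = (-11 + 400)*(-1375 + (189 - 18*(-144))) = 389*(-1375 + (189 + 2592)) = 389*(-1375 + 2781) = 389*1406 = 546934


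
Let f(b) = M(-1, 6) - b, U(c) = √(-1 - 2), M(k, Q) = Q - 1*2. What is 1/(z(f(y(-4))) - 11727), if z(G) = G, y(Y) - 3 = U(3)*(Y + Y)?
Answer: -5863/68749634 - 2*I*√3/34374817 ≈ -8.5281e-5 - 1.0077e-7*I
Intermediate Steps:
M(k, Q) = -2 + Q (M(k, Q) = Q - 2 = -2 + Q)
U(c) = I*√3 (U(c) = √(-3) = I*√3)
y(Y) = 3 + 2*I*Y*√3 (y(Y) = 3 + (I*√3)*(Y + Y) = 3 + (I*√3)*(2*Y) = 3 + 2*I*Y*√3)
f(b) = 4 - b (f(b) = (-2 + 6) - b = 4 - b)
1/(z(f(y(-4))) - 11727) = 1/((4 - (3 + 2*I*(-4)*√3)) - 11727) = 1/((4 - (3 - 8*I*√3)) - 11727) = 1/((4 + (-3 + 8*I*√3)) - 11727) = 1/((1 + 8*I*√3) - 11727) = 1/(-11726 + 8*I*√3)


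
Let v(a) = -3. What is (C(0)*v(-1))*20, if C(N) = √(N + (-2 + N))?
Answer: -60*I*√2 ≈ -84.853*I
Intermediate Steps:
C(N) = √(-2 + 2*N)
(C(0)*v(-1))*20 = (√(-2 + 2*0)*(-3))*20 = (√(-2 + 0)*(-3))*20 = (√(-2)*(-3))*20 = ((I*√2)*(-3))*20 = -3*I*√2*20 = -60*I*√2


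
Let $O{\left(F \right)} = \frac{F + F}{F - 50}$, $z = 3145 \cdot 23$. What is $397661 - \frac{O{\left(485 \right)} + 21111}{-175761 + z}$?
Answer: $\frac{3578180169833}{8998062} \approx 3.9766 \cdot 10^{5}$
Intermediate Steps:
$z = 72335$
$O{\left(F \right)} = \frac{2 F}{-50 + F}$
$397661 - \frac{O{\left(485 \right)} + 21111}{-175761 + z} = 397661 - \frac{2 \cdot 485 \frac{1}{-50 + 485} + 21111}{-175761 + 72335} = 397661 - \frac{2 \cdot 485 \cdot \frac{1}{435} + 21111}{-103426} = 397661 - \left(2 \cdot 485 \cdot \frac{1}{435} + 21111\right) \left(- \frac{1}{103426}\right) = 397661 - \left(\frac{194}{87} + 21111\right) \left(- \frac{1}{103426}\right) = 397661 - \frac{1836851}{87} \left(- \frac{1}{103426}\right) = 397661 - - \frac{1836851}{8998062} = 397661 + \frac{1836851}{8998062} = \frac{3578180169833}{8998062}$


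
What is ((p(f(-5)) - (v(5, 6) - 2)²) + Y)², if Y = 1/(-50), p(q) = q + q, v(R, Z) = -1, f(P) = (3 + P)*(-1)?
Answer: 63001/2500 ≈ 25.200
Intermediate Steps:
f(P) = -3 - P
p(q) = 2*q
Y = -1/50 ≈ -0.020000
((p(f(-5)) - (v(5, 6) - 2)²) + Y)² = ((2*(-3 - 1*(-5)) - (-1 - 2)²) - 1/50)² = ((2*(-3 + 5) - 1*(-3)²) - 1/50)² = ((2*2 - 1*9) - 1/50)² = ((4 - 9) - 1/50)² = (-5 - 1/50)² = (-251/50)² = 63001/2500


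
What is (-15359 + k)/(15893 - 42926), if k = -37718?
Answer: 53077/27033 ≈ 1.9634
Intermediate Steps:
(-15359 + k)/(15893 - 42926) = (-15359 - 37718)/(15893 - 42926) = -53077/(-27033) = -53077*(-1/27033) = 53077/27033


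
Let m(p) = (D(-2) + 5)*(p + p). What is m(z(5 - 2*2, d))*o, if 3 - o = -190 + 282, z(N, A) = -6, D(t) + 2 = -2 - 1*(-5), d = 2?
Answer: 6408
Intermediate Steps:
D(t) = 1 (D(t) = -2 + (-2 - 1*(-5)) = -2 + (-2 + 5) = -2 + 3 = 1)
m(p) = 12*p (m(p) = (1 + 5)*(p + p) = 6*(2*p) = 12*p)
o = -89 (o = 3 - (-190 + 282) = 3 - 1*92 = 3 - 92 = -89)
m(z(5 - 2*2, d))*o = (12*(-6))*(-89) = -72*(-89) = 6408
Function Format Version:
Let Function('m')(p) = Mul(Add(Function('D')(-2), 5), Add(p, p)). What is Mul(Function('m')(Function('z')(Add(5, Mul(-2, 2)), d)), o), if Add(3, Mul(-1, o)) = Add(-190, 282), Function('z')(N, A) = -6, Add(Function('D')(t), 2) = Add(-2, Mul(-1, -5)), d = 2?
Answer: 6408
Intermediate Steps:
Function('D')(t) = 1 (Function('D')(t) = Add(-2, Add(-2, Mul(-1, -5))) = Add(-2, Add(-2, 5)) = Add(-2, 3) = 1)
Function('m')(p) = Mul(12, p) (Function('m')(p) = Mul(Add(1, 5), Add(p, p)) = Mul(6, Mul(2, p)) = Mul(12, p))
o = -89 (o = Add(3, Mul(-1, Add(-190, 282))) = Add(3, Mul(-1, 92)) = Add(3, -92) = -89)
Mul(Function('m')(Function('z')(Add(5, Mul(-2, 2)), d)), o) = Mul(Mul(12, -6), -89) = Mul(-72, -89) = 6408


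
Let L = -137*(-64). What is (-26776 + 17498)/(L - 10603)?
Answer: 9278/1835 ≈ 5.0561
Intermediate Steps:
L = 8768
(-26776 + 17498)/(L - 10603) = (-26776 + 17498)/(8768 - 10603) = -9278/(-1835) = -9278*(-1/1835) = 9278/1835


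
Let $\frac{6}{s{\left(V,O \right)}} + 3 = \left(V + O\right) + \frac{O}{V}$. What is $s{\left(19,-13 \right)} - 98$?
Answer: $- \frac{2099}{22} \approx -95.409$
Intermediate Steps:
$s{\left(V,O \right)} = \frac{6}{-3 + O + V + \frac{O}{V}}$ ($s{\left(V,O \right)} = \frac{6}{-3 + \left(\left(V + O\right) + \frac{O}{V}\right)} = \frac{6}{-3 + \left(\left(O + V\right) + \frac{O}{V}\right)} = \frac{6}{-3 + \left(O + V + \frac{O}{V}\right)} = \frac{6}{-3 + O + V + \frac{O}{V}}$)
$s{\left(19,-13 \right)} - 98 = 6 \cdot 19 \frac{1}{-13 + 19^{2} - 57 - 247} - 98 = 6 \cdot 19 \frac{1}{-13 + 361 - 57 - 247} - 98 = 6 \cdot 19 \cdot \frac{1}{44} - 98 = \frac{57}{22} - 98 = - \frac{2099}{22}$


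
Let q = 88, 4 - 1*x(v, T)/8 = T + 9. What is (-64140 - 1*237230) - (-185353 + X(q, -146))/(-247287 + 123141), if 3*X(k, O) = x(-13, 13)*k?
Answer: -37414069597/124146 ≈ -3.0137e+5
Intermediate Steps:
x(v, T) = -40 - 8*T (x(v, T) = 32 - 8*(T + 9) = 32 - 8*(9 + T) = 32 + (-72 - 8*T) = -40 - 8*T)
X(k, O) = -48*k (X(k, O) = ((-40 - 8*13)*k)/3 = ((-40 - 104)*k)/3 = (-144*k)/3 = -48*k)
(-64140 - 1*237230) - (-185353 + X(q, -146))/(-247287 + 123141) = (-64140 - 1*237230) - (-185353 - 48*88)/(-247287 + 123141) = (-64140 - 237230) - (-185353 - 4224)/(-124146) = -301370 - (-189577)*(-1)/124146 = -301370 - 1*189577/124146 = -301370 - 189577/124146 = -37414069597/124146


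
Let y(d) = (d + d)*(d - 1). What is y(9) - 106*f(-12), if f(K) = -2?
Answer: 356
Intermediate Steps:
y(d) = 2*d*(-1 + d) (y(d) = (2*d)*(-1 + d) = 2*d*(-1 + d))
y(9) - 106*f(-12) = 2*9*(-1 + 9) - 106*(-2) = 2*9*8 + 212 = 144 + 212 = 356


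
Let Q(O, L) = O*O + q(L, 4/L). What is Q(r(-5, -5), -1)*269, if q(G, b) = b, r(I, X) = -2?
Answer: 0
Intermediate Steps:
Q(O, L) = O² + 4/L (Q(O, L) = O*O + 4/L = O² + 4/L)
Q(r(-5, -5), -1)*269 = ((-2)² + 4/(-1))*269 = (4 + 4*(-1))*269 = (4 - 4)*269 = 0*269 = 0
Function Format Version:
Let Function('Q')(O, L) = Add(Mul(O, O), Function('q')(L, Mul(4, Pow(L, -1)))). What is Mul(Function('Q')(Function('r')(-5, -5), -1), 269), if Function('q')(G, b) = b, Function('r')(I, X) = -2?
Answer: 0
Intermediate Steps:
Function('Q')(O, L) = Add(Pow(O, 2), Mul(4, Pow(L, -1))) (Function('Q')(O, L) = Add(Mul(O, O), Mul(4, Pow(L, -1))) = Add(Pow(O, 2), Mul(4, Pow(L, -1))))
Mul(Function('Q')(Function('r')(-5, -5), -1), 269) = Mul(Add(Pow(-2, 2), Mul(4, Pow(-1, -1))), 269) = Mul(Add(4, Mul(4, -1)), 269) = Mul(Add(4, -4), 269) = Mul(0, 269) = 0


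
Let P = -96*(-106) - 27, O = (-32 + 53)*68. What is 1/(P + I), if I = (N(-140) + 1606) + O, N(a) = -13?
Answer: 1/13170 ≈ 7.5930e-5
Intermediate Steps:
O = 1428 (O = 21*68 = 1428)
I = 3021 (I = (-13 + 1606) + 1428 = 1593 + 1428 = 3021)
P = 10149 (P = 10176 - 27 = 10149)
1/(P + I) = 1/(10149 + 3021) = 1/13170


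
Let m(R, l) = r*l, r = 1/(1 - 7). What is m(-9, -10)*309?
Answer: 515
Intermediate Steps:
r = -1/6 (r = 1/(-6) = -1/6 ≈ -0.16667)
m(R, l) = -l/6
m(-9, -10)*309 = -1/6*(-10)*309 = (5/3)*309 = 515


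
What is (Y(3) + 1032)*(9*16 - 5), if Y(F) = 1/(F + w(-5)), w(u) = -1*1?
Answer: 287035/2 ≈ 1.4352e+5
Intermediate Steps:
w(u) = -1
Y(F) = 1/(-1 + F) (Y(F) = 1/(F - 1) = 1/(-1 + F))
(Y(3) + 1032)*(9*16 - 5) = (1/(-1 + 3) + 1032)*(9*16 - 5) = (1/2 + 1032)*(144 - 5) = (½ + 1032)*139 = (2065/2)*139 = 287035/2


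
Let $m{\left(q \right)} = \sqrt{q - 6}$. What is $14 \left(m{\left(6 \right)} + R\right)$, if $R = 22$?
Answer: $308$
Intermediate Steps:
$m{\left(q \right)} = \sqrt{-6 + q}$
$14 \left(m{\left(6 \right)} + R\right) = 14 \left(\sqrt{-6 + 6} + 22\right) = 14 \left(\sqrt{0} + 22\right) = 14 \left(0 + 22\right) = 14 \cdot 22 = 308$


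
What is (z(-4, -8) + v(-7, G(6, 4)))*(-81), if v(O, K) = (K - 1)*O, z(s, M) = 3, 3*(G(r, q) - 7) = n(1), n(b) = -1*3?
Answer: 2592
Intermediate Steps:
n(b) = -3
G(r, q) = 6 (G(r, q) = 7 + (1/3)*(-3) = 7 - 1 = 6)
v(O, K) = O*(-1 + K) (v(O, K) = (-1 + K)*O = O*(-1 + K))
(z(-4, -8) + v(-7, G(6, 4)))*(-81) = (3 - 7*(-1 + 6))*(-81) = (3 - 7*5)*(-81) = (3 - 35)*(-81) = -32*(-81) = 2592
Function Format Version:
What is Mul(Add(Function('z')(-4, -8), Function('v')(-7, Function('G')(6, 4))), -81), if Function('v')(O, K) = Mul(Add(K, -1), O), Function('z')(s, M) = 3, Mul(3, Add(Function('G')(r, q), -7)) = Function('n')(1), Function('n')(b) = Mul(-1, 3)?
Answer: 2592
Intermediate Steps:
Function('n')(b) = -3
Function('G')(r, q) = 6 (Function('G')(r, q) = Add(7, Mul(Rational(1, 3), -3)) = Add(7, -1) = 6)
Function('v')(O, K) = Mul(O, Add(-1, K)) (Function('v')(O, K) = Mul(Add(-1, K), O) = Mul(O, Add(-1, K)))
Mul(Add(Function('z')(-4, -8), Function('v')(-7, Function('G')(6, 4))), -81) = Mul(Add(3, Mul(-7, Add(-1, 6))), -81) = Mul(Add(3, Mul(-7, 5)), -81) = Mul(Add(3, -35), -81) = Mul(-32, -81) = 2592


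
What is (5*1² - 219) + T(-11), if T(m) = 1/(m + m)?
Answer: -4709/22 ≈ -214.05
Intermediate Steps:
T(m) = 1/(2*m)
(5*1² - 219) + T(-11) = (5*1² - 219) + (½)/(-11) = (5*1 - 219) + (½)*(-1/11) = (5 - 219) - 1/22 = -214 - 1/22 = -4709/22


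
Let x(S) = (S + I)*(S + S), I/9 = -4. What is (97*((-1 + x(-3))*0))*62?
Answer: 0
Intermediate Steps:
I = -36 (I = 9*(-4) = -36)
x(S) = 2*S*(-36 + S) (x(S) = (S - 36)*(S + S) = (-36 + S)*(2*S) = 2*S*(-36 + S))
(97*((-1 + x(-3))*0))*62 = (97*((-1 + 2*(-3)*(-36 - 3))*0))*62 = (97*((-1 + 2*(-3)*(-39))*0))*62 = (97*((-1 + 234)*0))*62 = (97*(233*0))*62 = (97*0)*62 = 0*62 = 0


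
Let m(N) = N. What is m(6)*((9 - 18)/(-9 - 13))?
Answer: 27/11 ≈ 2.4545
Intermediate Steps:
m(6)*((9 - 18)/(-9 - 13)) = 6*((9 - 18)/(-9 - 13)) = 6*(-9/(-22)) = 6*(-9*(-1/22)) = 6*(9/22) = 27/11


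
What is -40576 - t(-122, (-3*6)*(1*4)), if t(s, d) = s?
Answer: -40454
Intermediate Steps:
-40576 - t(-122, (-3*6)*(1*4)) = -40576 - 1*(-122) = -40576 + 122 = -40454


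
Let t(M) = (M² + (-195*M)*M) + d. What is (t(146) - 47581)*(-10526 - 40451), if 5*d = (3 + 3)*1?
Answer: 1066154337363/5 ≈ 2.1323e+11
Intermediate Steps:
d = 6/5 (d = ((3 + 3)*1)/5 = (6*1)/5 = (⅕)*6 = 6/5 ≈ 1.2000)
t(M) = 6/5 - 194*M² (t(M) = (M² + (-195*M)*M) + 6/5 = (M² - 195*M²) + 6/5 = -194*M² + 6/5 = 6/5 - 194*M²)
(t(146) - 47581)*(-10526 - 40451) = ((6/5 - 194*146²) - 47581)*(-10526 - 40451) = ((6/5 - 194*21316) - 47581)*(-50977) = ((6/5 - 4135304) - 47581)*(-50977) = (-20676514/5 - 47581)*(-50977) = -20914419/5*(-50977) = 1066154337363/5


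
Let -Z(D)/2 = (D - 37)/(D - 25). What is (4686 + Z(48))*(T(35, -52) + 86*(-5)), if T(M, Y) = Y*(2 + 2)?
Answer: -68748328/23 ≈ -2.9891e+6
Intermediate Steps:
T(M, Y) = 4*Y (T(M, Y) = Y*4 = 4*Y)
Z(D) = -2*(-37 + D)/(-25 + D) (Z(D) = -2*(D - 37)/(D - 25) = -2*(-37 + D)/(-25 + D))
(4686 + Z(48))*(T(35, -52) + 86*(-5)) = (4686 + 2*(37 - 1*48)/(-25 + 48))*(4*(-52) + 86*(-5)) = (4686 + 2*(37 - 48)/23)*(-208 - 430) = (4686 + 2*(1/23)*(-11))*(-638) = (4686 - 22/23)*(-638) = (107756/23)*(-638) = -68748328/23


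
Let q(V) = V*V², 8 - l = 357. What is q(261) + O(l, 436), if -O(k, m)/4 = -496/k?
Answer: 6205071785/349 ≈ 1.7780e+7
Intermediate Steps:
l = -349 (l = 8 - 1*357 = 8 - 357 = -349)
O(k, m) = 1984/k (O(k, m) = -(-1984)/k = 1984/k)
q(V) = V³
q(261) + O(l, 436) = 261³ + 1984/(-349) = 17779581 + 1984*(-1/349) = 17779581 - 1984/349 = 6205071785/349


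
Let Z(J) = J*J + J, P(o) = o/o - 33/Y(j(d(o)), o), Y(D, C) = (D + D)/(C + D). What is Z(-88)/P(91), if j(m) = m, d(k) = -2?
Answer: 30624/2941 ≈ 10.413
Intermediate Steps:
Y(D, C) = 2*D/(C + D) (Y(D, C) = (2*D)/(C + D) = 2*D/(C + D))
P(o) = -31/2 + 33*o/4 (P(o) = o/o - (33/2 - 33*o/4) = 1 - (33/2 - 33*o/4) = 1 - 33*(½ - o/4) = 1 + (-33/2 + 33*o/4) = -31/2 + 33*o/4)
Z(J) = J + J² (Z(J) = J² + J = J + J²)
Z(-88)/P(91) = (-88*(1 - 88))/(-31/2 + (33/4)*91) = (-88*(-87))/(-31/2 + 3003/4) = 7656/(2941/4) = 7656*(4/2941) = 30624/2941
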